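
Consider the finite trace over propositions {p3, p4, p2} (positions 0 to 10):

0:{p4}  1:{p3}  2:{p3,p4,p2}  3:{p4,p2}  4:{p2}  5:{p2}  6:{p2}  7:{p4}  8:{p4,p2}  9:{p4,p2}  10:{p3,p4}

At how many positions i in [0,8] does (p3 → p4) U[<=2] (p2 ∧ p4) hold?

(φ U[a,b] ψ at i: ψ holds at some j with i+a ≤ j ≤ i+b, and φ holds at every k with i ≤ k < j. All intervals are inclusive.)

5

Evaluate at each i in [0,8]:
  i=0: ✗ (lhs fails at k=1 before rhs at j=2)
  i=1: ✗ (lhs fails at k=1 before rhs at j=2)
  i=2: ✓ (rhs at j=2)
  i=3: ✓ (rhs at j=3)
  i=4: ✗ (no rhs in [4,6])
  i=5: ✗ (no rhs in [5,7])
  i=6: ✓ (rhs at j=8; lhs holds on [6,7])
  i=7: ✓ (rhs at j=8; lhs holds on [7,7])
  i=8: ✓ (rhs at j=8)
Positions where it holds: {2, 3, 6, 7, 8} → 5.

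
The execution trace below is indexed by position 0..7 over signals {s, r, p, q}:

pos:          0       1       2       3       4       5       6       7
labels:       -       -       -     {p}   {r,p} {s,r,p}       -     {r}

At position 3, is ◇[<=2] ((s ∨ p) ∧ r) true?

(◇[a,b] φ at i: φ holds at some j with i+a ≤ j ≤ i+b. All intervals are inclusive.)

Yes

Check ((s ∨ p) ∧ r) at each j in [3,5]:
  j=3: false
  j=4: true
  j=5: true
Found at j=4 → formula holds.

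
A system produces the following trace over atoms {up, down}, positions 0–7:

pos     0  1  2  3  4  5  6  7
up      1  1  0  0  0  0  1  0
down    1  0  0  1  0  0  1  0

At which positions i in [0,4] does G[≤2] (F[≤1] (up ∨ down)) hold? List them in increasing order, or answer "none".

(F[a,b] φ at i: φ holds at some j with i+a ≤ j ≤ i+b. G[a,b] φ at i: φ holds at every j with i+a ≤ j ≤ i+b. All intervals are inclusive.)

Evaluate at each i in [0,4]:
  i=0: ✓ (all of [0,2])
  i=1: ✓ (all of [1,3])
  i=2: ✗ (fails at j=4)
  i=3: ✗ (fails at j=4)
  i=4: ✗ (fails at j=4)

0, 1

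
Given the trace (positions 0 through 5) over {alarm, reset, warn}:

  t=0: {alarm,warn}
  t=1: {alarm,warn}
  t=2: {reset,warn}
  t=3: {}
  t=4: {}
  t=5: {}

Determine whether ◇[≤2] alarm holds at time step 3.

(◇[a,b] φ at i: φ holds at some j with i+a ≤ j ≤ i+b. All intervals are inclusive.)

Check alarm at each j in [3,5]:
  j=3: false
  j=4: false
  j=5: false
No position in the window satisfies it → formula fails.

False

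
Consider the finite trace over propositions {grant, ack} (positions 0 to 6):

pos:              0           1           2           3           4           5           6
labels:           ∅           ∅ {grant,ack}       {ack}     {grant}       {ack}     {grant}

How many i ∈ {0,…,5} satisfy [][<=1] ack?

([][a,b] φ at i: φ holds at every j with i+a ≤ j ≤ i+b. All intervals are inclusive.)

1

Evaluate at each i in [0,5]:
  i=0: ✗ (fails at j=0)
  i=1: ✗ (fails at j=1)
  i=2: ✓ (all of [2,3])
  i=3: ✗ (fails at j=4)
  i=4: ✗ (fails at j=4)
  i=5: ✗ (fails at j=6)
Positions where it holds: {2} → 1.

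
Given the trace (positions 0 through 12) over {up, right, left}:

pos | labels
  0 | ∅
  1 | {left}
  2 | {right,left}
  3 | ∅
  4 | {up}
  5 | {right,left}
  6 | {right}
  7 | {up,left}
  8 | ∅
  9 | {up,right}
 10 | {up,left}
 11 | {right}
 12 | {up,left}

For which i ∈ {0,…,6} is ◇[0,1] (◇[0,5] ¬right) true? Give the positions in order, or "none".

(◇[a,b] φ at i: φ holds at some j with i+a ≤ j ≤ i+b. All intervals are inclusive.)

0, 1, 2, 3, 4, 5, 6

Evaluate at each i in [0,6]:
  i=0: ✓ (witness j=0)
  i=1: ✓ (witness j=1)
  i=2: ✓ (witness j=2)
  i=3: ✓ (witness j=3)
  i=4: ✓ (witness j=4)
  i=5: ✓ (witness j=5)
  i=6: ✓ (witness j=6)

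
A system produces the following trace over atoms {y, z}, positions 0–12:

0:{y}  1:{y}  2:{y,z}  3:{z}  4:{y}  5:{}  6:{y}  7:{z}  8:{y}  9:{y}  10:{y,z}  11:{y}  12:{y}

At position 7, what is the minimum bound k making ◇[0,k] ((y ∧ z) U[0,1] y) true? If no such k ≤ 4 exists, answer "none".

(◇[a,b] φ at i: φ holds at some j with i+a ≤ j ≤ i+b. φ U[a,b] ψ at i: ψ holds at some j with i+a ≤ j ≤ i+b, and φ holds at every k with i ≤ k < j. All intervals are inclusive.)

Scan j = 7,8,… for ((y ∧ z) U[0,1] y):
  j=7: fails
  j=8: holds
First hit at j=8, so smallest k = 8-7 = 1.

1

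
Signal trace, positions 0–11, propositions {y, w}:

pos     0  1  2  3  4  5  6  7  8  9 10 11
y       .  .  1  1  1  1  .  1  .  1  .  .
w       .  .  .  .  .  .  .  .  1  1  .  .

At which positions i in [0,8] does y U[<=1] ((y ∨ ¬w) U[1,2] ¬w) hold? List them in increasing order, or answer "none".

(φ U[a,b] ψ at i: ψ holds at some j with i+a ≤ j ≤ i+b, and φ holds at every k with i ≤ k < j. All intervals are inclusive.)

0, 1, 2, 3, 4, 5, 6

Evaluate at each i in [0,8]:
  i=0: ✓ (rhs at j=0)
  i=1: ✓ (rhs at j=1)
  i=2: ✓ (rhs at j=2)
  i=3: ✓ (rhs at j=3)
  i=4: ✓ (rhs at j=4)
  i=5: ✓ (rhs at j=5)
  i=6: ✓ (rhs at j=6)
  i=7: ✗ (no rhs in [7,8])
  i=8: ✗ (lhs fails at k=8 before rhs at j=9)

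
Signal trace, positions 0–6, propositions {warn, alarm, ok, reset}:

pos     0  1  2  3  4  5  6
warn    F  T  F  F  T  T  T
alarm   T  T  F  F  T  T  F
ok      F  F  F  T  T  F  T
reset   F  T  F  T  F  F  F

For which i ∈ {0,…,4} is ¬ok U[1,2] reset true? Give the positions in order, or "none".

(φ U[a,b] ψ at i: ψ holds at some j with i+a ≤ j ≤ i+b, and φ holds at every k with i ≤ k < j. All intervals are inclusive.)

0, 1, 2

Evaluate at each i in [0,4]:
  i=0: ✓ (rhs at j=1; lhs holds on [0,0])
  i=1: ✓ (rhs at j=3; lhs holds on [1,2])
  i=2: ✓ (rhs at j=3; lhs holds on [2,2])
  i=3: ✗ (no rhs in [4,5])
  i=4: ✗ (no rhs in [5,6])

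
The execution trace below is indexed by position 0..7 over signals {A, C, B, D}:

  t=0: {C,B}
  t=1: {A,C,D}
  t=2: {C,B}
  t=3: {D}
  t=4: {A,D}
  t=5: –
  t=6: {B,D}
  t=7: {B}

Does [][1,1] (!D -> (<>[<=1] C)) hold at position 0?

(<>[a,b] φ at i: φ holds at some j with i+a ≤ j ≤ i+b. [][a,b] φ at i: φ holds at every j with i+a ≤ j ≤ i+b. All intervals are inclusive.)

Check (!D -> (<>[<=1] C)) at every j in [1,1]:
  j=1: antecedent false → ✓
All positions satisfy it → formula holds.

True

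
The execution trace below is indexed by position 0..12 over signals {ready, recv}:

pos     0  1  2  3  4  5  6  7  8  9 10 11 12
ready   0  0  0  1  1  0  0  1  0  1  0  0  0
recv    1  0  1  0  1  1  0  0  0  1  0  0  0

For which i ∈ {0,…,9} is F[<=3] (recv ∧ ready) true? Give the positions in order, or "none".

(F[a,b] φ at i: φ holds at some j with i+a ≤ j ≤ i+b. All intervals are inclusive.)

1, 2, 3, 4, 6, 7, 8, 9

Evaluate at each i in [0,9]:
  i=0: ✗ (none in [0,3])
  i=1: ✓ (witness j=4)
  i=2: ✓ (witness j=4)
  i=3: ✓ (witness j=4)
  i=4: ✓ (witness j=4)
  i=5: ✗ (none in [5,8])
  i=6: ✓ (witness j=9)
  i=7: ✓ (witness j=9)
  i=8: ✓ (witness j=9)
  i=9: ✓ (witness j=9)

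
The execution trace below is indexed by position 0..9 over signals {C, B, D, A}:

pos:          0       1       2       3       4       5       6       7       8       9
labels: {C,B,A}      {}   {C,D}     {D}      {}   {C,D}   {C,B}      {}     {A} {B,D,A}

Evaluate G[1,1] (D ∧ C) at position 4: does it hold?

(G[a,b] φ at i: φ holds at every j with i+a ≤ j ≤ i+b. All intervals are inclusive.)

True

Check (D ∧ C) at every j in [5,5]:
  j=5: true
All positions satisfy it → formula holds.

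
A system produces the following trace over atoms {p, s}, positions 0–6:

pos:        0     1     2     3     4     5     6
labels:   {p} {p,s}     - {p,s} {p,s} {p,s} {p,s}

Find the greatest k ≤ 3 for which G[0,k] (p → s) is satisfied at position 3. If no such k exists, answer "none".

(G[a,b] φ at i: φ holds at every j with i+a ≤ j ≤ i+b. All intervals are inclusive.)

(p → s) must hold from j=3 onward; find where it first fails.
  j=3: holds
  j=4: holds
  j=5: holds
  j=6: holds
Holds through j=6; largest k = 3.

3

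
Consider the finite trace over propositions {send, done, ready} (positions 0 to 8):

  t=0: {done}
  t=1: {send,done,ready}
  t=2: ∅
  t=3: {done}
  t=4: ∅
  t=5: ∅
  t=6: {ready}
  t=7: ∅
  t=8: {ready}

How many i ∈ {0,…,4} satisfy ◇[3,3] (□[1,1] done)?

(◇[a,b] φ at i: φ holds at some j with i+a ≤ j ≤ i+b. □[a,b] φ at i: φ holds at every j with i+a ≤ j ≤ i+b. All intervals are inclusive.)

Evaluate at each i in [0,4]:
  i=0: ✗ (none in [3,3])
  i=1: ✗ (none in [4,4])
  i=2: ✗ (none in [5,5])
  i=3: ✗ (none in [6,6])
  i=4: ✗ (none in [7,7])
Positions where it holds: {} → 0.

0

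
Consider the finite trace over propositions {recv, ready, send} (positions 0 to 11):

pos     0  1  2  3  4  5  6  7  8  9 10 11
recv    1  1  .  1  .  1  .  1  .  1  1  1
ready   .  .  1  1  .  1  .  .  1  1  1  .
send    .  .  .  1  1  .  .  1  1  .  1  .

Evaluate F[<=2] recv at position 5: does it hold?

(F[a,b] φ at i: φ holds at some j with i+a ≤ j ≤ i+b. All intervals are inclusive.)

Check recv at each j in [5,7]:
  j=5: true
  j=6: false
  j=7: true
Found at j=5 → formula holds.

Holds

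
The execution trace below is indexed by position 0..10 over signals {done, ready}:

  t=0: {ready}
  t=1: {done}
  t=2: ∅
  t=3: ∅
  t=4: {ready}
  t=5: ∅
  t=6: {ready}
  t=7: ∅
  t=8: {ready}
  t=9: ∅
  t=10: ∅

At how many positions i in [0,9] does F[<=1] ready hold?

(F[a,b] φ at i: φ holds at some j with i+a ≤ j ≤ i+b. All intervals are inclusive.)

Evaluate at each i in [0,9]:
  i=0: ✓ (witness j=0)
  i=1: ✗ (none in [1,2])
  i=2: ✗ (none in [2,3])
  i=3: ✓ (witness j=4)
  i=4: ✓ (witness j=4)
  i=5: ✓ (witness j=6)
  i=6: ✓ (witness j=6)
  i=7: ✓ (witness j=8)
  i=8: ✓ (witness j=8)
  i=9: ✗ (none in [9,10])
Positions where it holds: {0, 3, 4, 5, 6, 7, 8} → 7.

7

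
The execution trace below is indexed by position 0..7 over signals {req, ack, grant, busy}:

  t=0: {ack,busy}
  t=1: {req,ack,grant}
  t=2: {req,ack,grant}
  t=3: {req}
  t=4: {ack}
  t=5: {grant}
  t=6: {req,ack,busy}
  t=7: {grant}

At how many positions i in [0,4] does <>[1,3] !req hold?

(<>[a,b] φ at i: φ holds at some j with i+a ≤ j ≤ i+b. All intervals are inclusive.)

4

Evaluate at each i in [0,4]:
  i=0: ✗ (none in [1,3])
  i=1: ✓ (witness j=4)
  i=2: ✓ (witness j=4)
  i=3: ✓ (witness j=4)
  i=4: ✓ (witness j=5)
Positions where it holds: {1, 2, 3, 4} → 4.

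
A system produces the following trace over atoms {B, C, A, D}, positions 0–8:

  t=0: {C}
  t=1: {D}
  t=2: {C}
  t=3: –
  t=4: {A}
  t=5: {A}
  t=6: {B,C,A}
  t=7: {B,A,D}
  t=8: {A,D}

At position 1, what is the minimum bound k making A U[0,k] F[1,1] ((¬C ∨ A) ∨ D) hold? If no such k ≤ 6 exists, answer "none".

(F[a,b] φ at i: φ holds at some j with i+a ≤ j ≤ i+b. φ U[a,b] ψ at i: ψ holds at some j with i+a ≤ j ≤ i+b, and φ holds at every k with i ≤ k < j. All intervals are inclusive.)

none

Need earliest j ≥ 1 with F[1,1] ((¬C ∨ A) ∨ D), and A at every k in [1,j-1].
  j=1: rhs fails.
  j=2: rhs holds but lhs fails at k=1.
  j=3: rhs holds but lhs fails at k=1.
  j=4: rhs holds but lhs fails at k=1.
  j=5: rhs holds but lhs fails at k=1.
  j=6: rhs holds but lhs fails at k=1.
  j=7: rhs holds but lhs fails at k=1.
No witness within the range → none.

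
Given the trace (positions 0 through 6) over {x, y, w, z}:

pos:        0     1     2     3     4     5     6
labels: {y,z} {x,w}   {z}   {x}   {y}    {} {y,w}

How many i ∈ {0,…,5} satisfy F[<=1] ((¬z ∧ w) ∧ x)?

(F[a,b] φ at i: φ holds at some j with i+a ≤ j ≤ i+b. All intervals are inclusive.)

Evaluate at each i in [0,5]:
  i=0: ✓ (witness j=1)
  i=1: ✓ (witness j=1)
  i=2: ✗ (none in [2,3])
  i=3: ✗ (none in [3,4])
  i=4: ✗ (none in [4,5])
  i=5: ✗ (none in [5,6])
Positions where it holds: {0, 1} → 2.

2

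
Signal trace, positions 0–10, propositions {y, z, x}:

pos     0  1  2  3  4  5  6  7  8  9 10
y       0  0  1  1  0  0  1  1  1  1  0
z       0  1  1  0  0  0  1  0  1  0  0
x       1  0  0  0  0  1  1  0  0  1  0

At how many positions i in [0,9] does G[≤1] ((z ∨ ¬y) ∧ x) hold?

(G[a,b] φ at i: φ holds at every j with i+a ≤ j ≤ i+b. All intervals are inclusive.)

Evaluate at each i in [0,9]:
  i=0: ✗ (fails at j=1)
  i=1: ✗ (fails at j=1)
  i=2: ✗ (fails at j=2)
  i=3: ✗ (fails at j=3)
  i=4: ✗ (fails at j=4)
  i=5: ✓ (all of [5,6])
  i=6: ✗ (fails at j=7)
  i=7: ✗ (fails at j=7)
  i=8: ✗ (fails at j=8)
  i=9: ✗ (fails at j=9)
Positions where it holds: {5} → 1.

1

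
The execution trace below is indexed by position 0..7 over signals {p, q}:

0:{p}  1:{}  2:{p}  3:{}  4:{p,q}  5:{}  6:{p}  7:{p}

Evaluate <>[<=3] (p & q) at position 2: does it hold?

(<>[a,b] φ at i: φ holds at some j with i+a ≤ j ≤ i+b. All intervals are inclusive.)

Yes

Check (p & q) at each j in [2,5]:
  j=2: false
  j=3: false
  j=4: true
  j=5: false
Found at j=4 → formula holds.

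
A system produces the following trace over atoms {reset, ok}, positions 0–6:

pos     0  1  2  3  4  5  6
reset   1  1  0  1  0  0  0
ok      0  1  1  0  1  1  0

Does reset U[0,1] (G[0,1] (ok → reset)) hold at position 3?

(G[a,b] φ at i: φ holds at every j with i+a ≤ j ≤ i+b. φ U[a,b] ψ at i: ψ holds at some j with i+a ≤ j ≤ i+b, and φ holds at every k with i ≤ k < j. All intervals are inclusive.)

Need some j in [3,4] with G[0,1] (ok → reset), and reset at every k in [3,j-1].
  j=3: G[0,1] (ok → reset) — fails at 4.
  j=4: G[0,1] (ok → reset) — fails at 4.
No j in the window works → until fails.

Does not hold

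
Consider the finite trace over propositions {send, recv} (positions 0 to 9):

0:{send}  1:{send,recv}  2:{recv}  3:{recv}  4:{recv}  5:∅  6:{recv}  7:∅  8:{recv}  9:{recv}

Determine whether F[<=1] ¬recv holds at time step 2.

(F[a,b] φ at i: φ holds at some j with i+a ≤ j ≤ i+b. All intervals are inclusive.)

Check ¬recv at each j in [2,3]:
  j=2: false
  j=3: false
No position in the window satisfies it → formula fails.

Does not hold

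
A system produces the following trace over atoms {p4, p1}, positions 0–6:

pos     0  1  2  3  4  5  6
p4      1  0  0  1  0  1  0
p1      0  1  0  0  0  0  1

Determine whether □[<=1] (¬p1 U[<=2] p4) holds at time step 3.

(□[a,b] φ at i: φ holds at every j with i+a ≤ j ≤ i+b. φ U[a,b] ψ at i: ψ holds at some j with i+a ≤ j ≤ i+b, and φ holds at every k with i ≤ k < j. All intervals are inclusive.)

True

Check (¬p1 U[<=2] p4) at every j in [3,4]:
  j=3: holds
  j=4: holds
All positions satisfy it → formula holds.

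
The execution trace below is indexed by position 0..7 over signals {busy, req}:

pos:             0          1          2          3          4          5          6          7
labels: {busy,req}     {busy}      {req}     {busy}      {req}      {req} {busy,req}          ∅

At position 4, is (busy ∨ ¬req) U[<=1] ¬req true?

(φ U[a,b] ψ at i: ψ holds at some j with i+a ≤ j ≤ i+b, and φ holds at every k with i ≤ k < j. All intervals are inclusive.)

Need some j in [4,5] with ¬req, and (busy ∨ ¬req) at every k in [4,j-1].
  j=4: ¬req false.
  j=5: ¬req false.
No j in the window works → until fails.

False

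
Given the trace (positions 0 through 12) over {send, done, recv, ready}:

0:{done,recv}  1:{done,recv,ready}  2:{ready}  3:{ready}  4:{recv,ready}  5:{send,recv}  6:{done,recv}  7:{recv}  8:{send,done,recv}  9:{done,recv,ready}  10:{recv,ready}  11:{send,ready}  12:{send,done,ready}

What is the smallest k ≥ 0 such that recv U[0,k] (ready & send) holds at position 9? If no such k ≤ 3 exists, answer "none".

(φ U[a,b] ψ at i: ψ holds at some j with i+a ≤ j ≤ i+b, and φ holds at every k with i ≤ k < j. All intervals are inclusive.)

Need earliest j ≥ 9 with (ready & send), and recv at every k in [9,j-1].
  j=9: rhs fails.
  j=10: rhs fails.
  j=11: rhs holds; lhs holds on [9,10]. k = 2.

2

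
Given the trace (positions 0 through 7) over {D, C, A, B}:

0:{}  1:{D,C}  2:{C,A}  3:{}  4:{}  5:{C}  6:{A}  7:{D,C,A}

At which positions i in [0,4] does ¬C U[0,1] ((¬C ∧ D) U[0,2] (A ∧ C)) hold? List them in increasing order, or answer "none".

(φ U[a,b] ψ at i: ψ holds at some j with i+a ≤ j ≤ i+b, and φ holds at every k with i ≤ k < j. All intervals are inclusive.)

2

Evaluate at each i in [0,4]:
  i=0: ✗ (no rhs in [0,1])
  i=1: ✗ (lhs fails at k=1 before rhs at j=2)
  i=2: ✓ (rhs at j=2)
  i=3: ✗ (no rhs in [3,4])
  i=4: ✗ (no rhs in [4,5])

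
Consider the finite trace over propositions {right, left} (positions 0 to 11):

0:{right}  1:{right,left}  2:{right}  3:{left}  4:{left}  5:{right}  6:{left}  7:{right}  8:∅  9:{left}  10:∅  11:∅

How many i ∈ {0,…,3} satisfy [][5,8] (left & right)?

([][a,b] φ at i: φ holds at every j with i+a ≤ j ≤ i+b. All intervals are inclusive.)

0

Evaluate at each i in [0,3]:
  i=0: ✗ (fails at j=5)
  i=1: ✗ (fails at j=6)
  i=2: ✗ (fails at j=7)
  i=3: ✗ (fails at j=8)
Positions where it holds: {} → 0.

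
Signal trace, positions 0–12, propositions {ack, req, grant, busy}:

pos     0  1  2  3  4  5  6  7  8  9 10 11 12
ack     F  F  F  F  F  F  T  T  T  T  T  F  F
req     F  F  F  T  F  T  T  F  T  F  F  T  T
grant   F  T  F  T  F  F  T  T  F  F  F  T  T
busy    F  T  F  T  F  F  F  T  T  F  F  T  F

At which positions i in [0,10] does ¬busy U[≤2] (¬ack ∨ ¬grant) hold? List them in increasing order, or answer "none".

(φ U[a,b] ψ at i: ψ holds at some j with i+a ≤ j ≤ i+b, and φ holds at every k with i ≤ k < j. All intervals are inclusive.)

Evaluate at each i in [0,10]:
  i=0: ✓ (rhs at j=0)
  i=1: ✓ (rhs at j=1)
  i=2: ✓ (rhs at j=2)
  i=3: ✓ (rhs at j=3)
  i=4: ✓ (rhs at j=4)
  i=5: ✓ (rhs at j=5)
  i=6: ✗ (lhs fails at k=7 before rhs at j=8)
  i=7: ✗ (lhs fails at k=7 before rhs at j=8)
  i=8: ✓ (rhs at j=8)
  i=9: ✓ (rhs at j=9)
  i=10: ✓ (rhs at j=10)

0, 1, 2, 3, 4, 5, 8, 9, 10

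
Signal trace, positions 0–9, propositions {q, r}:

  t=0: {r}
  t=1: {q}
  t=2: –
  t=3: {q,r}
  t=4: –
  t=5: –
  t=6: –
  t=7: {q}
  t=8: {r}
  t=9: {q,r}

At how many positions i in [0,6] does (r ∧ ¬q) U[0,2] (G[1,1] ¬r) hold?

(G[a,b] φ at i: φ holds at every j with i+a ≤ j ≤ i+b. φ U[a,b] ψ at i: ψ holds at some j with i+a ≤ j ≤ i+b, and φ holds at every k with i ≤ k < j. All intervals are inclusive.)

Evaluate at each i in [0,6]:
  i=0: ✓ (rhs at j=0)
  i=1: ✓ (rhs at j=1)
  i=2: ✗ (lhs fails at k=2 before rhs at j=3)
  i=3: ✓ (rhs at j=3)
  i=4: ✓ (rhs at j=4)
  i=5: ✓ (rhs at j=5)
  i=6: ✓ (rhs at j=6)
Positions where it holds: {0, 1, 3, 4, 5, 6} → 6.

6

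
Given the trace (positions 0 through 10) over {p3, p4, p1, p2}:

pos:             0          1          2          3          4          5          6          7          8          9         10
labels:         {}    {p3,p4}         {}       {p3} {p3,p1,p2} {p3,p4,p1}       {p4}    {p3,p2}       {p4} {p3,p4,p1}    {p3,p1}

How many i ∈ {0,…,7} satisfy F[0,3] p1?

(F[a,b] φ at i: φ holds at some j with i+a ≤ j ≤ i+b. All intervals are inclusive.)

7

Evaluate at each i in [0,7]:
  i=0: ✗ (none in [0,3])
  i=1: ✓ (witness j=4)
  i=2: ✓ (witness j=4)
  i=3: ✓ (witness j=4)
  i=4: ✓ (witness j=4)
  i=5: ✓ (witness j=5)
  i=6: ✓ (witness j=9)
  i=7: ✓ (witness j=9)
Positions where it holds: {1, 2, 3, 4, 5, 6, 7} → 7.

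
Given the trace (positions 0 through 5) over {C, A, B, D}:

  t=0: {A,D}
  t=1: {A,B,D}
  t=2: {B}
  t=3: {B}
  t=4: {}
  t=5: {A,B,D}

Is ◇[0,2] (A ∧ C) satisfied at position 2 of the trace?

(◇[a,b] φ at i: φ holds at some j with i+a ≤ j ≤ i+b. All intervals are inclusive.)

Does not hold

Check (A ∧ C) at each j in [2,4]:
  j=2: false
  j=3: false
  j=4: false
No position in the window satisfies it → formula fails.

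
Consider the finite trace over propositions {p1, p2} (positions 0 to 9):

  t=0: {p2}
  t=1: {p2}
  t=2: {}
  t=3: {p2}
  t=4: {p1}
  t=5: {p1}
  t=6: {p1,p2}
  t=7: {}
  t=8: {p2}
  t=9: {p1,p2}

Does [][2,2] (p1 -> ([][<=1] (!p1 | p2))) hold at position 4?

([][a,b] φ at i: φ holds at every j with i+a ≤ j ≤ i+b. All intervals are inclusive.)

Holds

Check (p1 -> ([][<=1] (!p1 | p2))) at every j in [6,6]:
  j=6: antecedent true; consequent holds on [6,7] → ✓
All positions satisfy it → formula holds.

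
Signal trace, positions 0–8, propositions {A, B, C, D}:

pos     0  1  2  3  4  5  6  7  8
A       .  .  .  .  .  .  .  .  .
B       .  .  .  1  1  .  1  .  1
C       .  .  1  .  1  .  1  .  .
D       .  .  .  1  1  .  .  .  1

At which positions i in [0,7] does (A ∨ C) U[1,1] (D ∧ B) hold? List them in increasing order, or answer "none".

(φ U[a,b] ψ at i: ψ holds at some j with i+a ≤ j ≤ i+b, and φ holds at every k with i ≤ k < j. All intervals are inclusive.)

Evaluate at each i in [0,7]:
  i=0: ✗ (no rhs in [1,1])
  i=1: ✗ (no rhs in [2,2])
  i=2: ✓ (rhs at j=3; lhs holds on [2,2])
  i=3: ✗ (lhs fails at k=3 before rhs at j=4)
  i=4: ✗ (no rhs in [5,5])
  i=5: ✗ (no rhs in [6,6])
  i=6: ✗ (no rhs in [7,7])
  i=7: ✗ (lhs fails at k=7 before rhs at j=8)

2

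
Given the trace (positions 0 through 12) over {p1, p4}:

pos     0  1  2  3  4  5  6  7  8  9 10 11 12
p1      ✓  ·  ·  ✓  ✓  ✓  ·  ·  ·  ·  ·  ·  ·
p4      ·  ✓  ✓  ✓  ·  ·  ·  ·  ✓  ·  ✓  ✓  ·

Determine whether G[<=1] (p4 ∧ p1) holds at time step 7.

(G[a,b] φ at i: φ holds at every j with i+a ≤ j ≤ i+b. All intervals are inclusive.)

Check (p4 ∧ p1) at every j in [7,8]:
  j=7: false
  j=8: false
Fails at j=7 → formula fails.

No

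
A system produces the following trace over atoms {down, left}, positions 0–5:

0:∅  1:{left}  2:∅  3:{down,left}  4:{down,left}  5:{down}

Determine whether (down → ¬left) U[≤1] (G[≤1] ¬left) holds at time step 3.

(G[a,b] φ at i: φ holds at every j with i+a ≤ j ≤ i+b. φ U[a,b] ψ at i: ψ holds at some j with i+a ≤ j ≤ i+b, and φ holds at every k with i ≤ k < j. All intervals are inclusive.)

Need some j in [3,4] with G[≤1] ¬left, and (down → ¬left) at every k in [3,j-1].
  j=3: G[≤1] ¬left — fails at 3.
  j=4: G[≤1] ¬left — fails at 4.
No j in the window works → until fails.

No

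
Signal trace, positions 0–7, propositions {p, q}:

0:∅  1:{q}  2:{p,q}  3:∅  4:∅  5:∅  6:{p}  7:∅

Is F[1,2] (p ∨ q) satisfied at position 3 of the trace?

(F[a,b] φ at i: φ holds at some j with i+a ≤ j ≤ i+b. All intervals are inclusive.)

False

Check (p ∨ q) at each j in [4,5]:
  j=4: false
  j=5: false
No position in the window satisfies it → formula fails.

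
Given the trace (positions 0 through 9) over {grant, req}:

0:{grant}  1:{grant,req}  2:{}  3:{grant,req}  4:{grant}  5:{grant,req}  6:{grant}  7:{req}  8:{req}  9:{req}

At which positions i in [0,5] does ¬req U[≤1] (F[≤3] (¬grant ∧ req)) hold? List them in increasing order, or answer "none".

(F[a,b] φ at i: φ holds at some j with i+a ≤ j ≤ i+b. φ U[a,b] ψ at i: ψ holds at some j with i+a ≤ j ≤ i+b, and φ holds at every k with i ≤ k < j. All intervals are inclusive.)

4, 5

Evaluate at each i in [0,5]:
  i=0: ✗ (no rhs in [0,1])
  i=1: ✗ (no rhs in [1,2])
  i=2: ✗ (no rhs in [2,3])
  i=3: ✗ (lhs fails at k=3 before rhs at j=4)
  i=4: ✓ (rhs at j=4)
  i=5: ✓ (rhs at j=5)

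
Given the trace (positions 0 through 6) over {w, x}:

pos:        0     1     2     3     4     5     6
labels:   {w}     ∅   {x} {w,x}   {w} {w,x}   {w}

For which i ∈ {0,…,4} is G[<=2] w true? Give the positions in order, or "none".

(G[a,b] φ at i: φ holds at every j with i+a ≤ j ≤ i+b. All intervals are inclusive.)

Evaluate at each i in [0,4]:
  i=0: ✗ (fails at j=1)
  i=1: ✗ (fails at j=1)
  i=2: ✗ (fails at j=2)
  i=3: ✓ (all of [3,5])
  i=4: ✓ (all of [4,6])

3, 4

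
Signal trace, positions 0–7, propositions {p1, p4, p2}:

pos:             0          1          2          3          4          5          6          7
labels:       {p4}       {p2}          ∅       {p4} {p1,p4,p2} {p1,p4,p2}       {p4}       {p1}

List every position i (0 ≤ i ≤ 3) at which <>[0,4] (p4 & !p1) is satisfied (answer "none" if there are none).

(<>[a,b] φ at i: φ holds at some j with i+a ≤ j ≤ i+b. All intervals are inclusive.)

0, 1, 2, 3

Evaluate at each i in [0,3]:
  i=0: ✓ (witness j=0)
  i=1: ✓ (witness j=3)
  i=2: ✓ (witness j=3)
  i=3: ✓ (witness j=3)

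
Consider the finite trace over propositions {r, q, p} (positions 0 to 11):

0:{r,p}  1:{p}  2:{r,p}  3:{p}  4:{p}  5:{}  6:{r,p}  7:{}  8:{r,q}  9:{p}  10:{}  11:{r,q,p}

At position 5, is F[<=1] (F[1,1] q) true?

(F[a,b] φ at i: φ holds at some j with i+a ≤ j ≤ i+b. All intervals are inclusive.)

Check F[1,1] q at each j in [5,6]:
  j=5: fails (none in [6,6])
  j=6: fails (none in [7,7])
No position in the window satisfies it → formula fails.

No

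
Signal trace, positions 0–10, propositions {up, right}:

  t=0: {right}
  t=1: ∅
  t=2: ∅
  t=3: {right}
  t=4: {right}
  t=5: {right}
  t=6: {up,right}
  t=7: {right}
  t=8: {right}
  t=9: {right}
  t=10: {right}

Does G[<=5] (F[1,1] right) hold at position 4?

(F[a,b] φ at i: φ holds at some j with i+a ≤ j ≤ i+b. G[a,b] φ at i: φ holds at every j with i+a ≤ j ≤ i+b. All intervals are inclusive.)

Check F[1,1] right at every j in [4,9]:
  j=4: holds (witness at 5)
  j=5: holds (witness at 6)
  j=6: holds (witness at 7)
  j=7: holds (witness at 8)
  j=8: holds (witness at 9)
  j=9: holds (witness at 10)
All positions satisfy it → formula holds.

True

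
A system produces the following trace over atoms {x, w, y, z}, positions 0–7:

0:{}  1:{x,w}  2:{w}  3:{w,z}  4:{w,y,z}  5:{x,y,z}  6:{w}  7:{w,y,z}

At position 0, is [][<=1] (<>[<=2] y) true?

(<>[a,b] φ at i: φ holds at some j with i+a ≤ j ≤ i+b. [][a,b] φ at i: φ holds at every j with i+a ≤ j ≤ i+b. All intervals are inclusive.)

Check <>[<=2] y at every j in [0,1]:
  j=0: fails (none in [0,2])
  j=1: fails (none in [1,3])
Fails at j=0 → formula fails.

No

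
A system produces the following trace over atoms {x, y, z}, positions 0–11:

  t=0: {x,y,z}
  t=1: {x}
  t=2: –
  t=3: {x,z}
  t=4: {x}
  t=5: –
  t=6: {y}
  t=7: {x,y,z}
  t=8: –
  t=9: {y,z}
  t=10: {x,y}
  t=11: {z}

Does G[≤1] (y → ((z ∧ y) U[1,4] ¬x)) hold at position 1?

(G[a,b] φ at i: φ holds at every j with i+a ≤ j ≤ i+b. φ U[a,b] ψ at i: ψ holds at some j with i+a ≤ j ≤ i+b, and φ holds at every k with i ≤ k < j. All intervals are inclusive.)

True

Check (y → ((z ∧ y) U[1,4] ¬x)) at every j in [1,2]:
  j=1: antecedent false → ✓
  j=2: antecedent false → ✓
All positions satisfy it → formula holds.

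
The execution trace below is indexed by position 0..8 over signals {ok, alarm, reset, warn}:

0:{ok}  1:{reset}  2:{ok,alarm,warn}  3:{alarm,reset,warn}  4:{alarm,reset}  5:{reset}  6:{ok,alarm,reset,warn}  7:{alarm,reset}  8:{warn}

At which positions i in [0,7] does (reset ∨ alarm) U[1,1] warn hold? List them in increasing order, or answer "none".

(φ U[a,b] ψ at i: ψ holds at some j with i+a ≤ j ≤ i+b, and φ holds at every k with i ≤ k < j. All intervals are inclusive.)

1, 2, 5, 7

Evaluate at each i in [0,7]:
  i=0: ✗ (no rhs in [1,1])
  i=1: ✓ (rhs at j=2; lhs holds on [1,1])
  i=2: ✓ (rhs at j=3; lhs holds on [2,2])
  i=3: ✗ (no rhs in [4,4])
  i=4: ✗ (no rhs in [5,5])
  i=5: ✓ (rhs at j=6; lhs holds on [5,5])
  i=6: ✗ (no rhs in [7,7])
  i=7: ✓ (rhs at j=8; lhs holds on [7,7])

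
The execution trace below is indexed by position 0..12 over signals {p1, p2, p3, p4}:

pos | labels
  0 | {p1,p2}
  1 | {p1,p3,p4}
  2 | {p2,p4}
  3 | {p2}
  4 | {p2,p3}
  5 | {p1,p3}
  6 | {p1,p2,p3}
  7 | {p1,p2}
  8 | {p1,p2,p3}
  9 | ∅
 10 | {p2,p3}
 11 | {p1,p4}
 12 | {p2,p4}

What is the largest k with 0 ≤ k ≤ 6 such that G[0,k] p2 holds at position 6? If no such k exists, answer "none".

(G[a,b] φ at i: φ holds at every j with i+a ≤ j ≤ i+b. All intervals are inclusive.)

p2 must hold from j=6 onward; find where it first fails.
  j=6: holds
  j=7: holds
  j=8: holds
  j=9: fails
Holds on [6,8], so largest k = 2.

2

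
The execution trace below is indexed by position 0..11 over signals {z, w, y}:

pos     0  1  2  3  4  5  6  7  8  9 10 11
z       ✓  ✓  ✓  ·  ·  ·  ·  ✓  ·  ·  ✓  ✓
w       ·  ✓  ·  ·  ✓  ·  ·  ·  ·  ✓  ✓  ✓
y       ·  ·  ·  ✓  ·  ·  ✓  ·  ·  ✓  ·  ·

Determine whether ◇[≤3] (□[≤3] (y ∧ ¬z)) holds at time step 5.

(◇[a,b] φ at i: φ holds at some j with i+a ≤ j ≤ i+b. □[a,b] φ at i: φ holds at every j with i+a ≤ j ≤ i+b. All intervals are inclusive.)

Check □[≤3] (y ∧ ¬z) at each j in [5,8]:
  j=5: fails at 5
  j=6: fails at 7
  j=7: fails at 7
  j=8: fails at 8
No position in the window satisfies it → formula fails.

False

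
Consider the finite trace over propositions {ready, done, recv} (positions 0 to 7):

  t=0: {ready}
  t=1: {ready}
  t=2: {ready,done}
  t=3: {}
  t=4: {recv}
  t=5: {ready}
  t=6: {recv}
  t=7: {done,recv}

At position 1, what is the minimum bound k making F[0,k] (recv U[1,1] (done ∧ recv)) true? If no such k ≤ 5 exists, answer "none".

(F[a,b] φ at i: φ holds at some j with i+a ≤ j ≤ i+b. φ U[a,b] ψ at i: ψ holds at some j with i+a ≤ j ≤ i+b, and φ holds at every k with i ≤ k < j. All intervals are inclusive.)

Scan j = 1,2,… for (recv U[1,1] (done ∧ recv)):
  j=1: fails
  j=2: fails
  j=3: fails
  j=4: fails
  j=5: fails
  j=6: holds
First hit at j=6, so smallest k = 6-1 = 5.

5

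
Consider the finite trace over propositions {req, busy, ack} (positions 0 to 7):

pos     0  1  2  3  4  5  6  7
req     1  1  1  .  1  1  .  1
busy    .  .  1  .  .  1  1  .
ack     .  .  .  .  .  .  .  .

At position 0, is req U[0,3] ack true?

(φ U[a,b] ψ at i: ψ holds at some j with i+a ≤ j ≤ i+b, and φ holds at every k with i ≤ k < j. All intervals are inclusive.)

No

Need some j in [0,3] with ack, and req at every k in [0,j-1].
  j=0: ack false.
  j=1: ack false.
  j=2: ack false.
  j=3: ack false.
No j in the window works → until fails.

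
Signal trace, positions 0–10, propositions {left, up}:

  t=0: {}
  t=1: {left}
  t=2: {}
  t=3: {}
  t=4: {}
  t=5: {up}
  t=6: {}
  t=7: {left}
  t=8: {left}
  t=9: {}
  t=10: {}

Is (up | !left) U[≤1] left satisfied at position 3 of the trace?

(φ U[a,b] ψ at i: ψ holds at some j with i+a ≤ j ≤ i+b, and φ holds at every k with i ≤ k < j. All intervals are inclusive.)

False

Need some j in [3,4] with left, and (up | !left) at every k in [3,j-1].
  j=3: left false.
  j=4: left false.
No j in the window works → until fails.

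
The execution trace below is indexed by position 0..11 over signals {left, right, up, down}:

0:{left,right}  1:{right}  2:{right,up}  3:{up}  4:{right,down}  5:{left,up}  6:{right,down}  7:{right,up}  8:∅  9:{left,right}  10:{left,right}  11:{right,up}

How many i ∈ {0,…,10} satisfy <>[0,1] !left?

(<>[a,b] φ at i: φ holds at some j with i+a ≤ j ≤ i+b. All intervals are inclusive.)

10

Evaluate at each i in [0,10]:
  i=0: ✓ (witness j=1)
  i=1: ✓ (witness j=1)
  i=2: ✓ (witness j=2)
  i=3: ✓ (witness j=3)
  i=4: ✓ (witness j=4)
  i=5: ✓ (witness j=6)
  i=6: ✓ (witness j=6)
  i=7: ✓ (witness j=7)
  i=8: ✓ (witness j=8)
  i=9: ✗ (none in [9,10])
  i=10: ✓ (witness j=11)
Positions where it holds: {0, 1, 2, 3, 4, 5, 6, 7, 8, 10} → 10.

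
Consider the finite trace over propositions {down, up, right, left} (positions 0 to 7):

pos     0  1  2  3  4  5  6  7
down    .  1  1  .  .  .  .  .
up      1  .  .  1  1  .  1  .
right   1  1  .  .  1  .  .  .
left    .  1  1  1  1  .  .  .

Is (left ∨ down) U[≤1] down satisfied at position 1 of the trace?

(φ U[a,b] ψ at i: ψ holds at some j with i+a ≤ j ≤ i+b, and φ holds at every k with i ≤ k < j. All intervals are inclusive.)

Need some j in [1,2] with down, and (left ∨ down) at every k in [1,j-1].
  j=1: down holds; no prefix to check → satisfied.

Holds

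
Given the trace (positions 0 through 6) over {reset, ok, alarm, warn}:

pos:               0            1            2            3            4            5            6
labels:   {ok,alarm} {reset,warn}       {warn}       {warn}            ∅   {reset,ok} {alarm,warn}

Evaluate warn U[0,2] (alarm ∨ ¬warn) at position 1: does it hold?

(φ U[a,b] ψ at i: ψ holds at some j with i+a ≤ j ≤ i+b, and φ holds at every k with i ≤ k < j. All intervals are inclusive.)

False

Need some j in [1,3] with (alarm ∨ ¬warn), and warn at every k in [1,j-1].
  j=1: (alarm ∨ ¬warn) false.
  j=2: (alarm ∨ ¬warn) false.
  j=3: (alarm ∨ ¬warn) false.
No j in the window works → until fails.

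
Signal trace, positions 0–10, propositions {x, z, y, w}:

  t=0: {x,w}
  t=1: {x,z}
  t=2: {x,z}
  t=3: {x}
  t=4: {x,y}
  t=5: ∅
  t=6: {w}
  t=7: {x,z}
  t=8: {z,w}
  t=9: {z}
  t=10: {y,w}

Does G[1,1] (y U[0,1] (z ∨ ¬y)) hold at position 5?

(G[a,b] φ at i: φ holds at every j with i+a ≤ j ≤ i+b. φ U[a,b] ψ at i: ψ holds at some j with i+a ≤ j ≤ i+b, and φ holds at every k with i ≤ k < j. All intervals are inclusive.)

Check (y U[0,1] (z ∨ ¬y)) at every j in [6,6]:
  j=6: holds
All positions satisfy it → formula holds.

Yes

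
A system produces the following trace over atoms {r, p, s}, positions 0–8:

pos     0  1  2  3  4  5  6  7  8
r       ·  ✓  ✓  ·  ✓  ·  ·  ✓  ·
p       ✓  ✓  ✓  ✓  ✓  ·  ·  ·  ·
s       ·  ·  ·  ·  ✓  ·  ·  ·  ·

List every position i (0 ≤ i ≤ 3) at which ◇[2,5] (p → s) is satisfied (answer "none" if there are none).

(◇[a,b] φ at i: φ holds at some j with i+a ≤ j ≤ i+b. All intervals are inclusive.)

Evaluate at each i in [0,3]:
  i=0: ✓ (witness j=4)
  i=1: ✓ (witness j=4)
  i=2: ✓ (witness j=4)
  i=3: ✓ (witness j=5)

0, 1, 2, 3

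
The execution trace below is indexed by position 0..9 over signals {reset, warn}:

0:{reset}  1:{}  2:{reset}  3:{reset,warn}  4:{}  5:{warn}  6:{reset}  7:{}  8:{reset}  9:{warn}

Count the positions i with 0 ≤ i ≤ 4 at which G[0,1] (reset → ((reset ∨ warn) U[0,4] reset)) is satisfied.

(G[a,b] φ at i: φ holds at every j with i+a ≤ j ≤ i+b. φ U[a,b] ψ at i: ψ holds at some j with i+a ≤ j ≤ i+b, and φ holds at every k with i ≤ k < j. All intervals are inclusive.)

Evaluate at each i in [0,4]:
  i=0: ✓ (all of [0,1])
  i=1: ✓ (all of [1,2])
  i=2: ✓ (all of [2,3])
  i=3: ✓ (all of [3,4])
  i=4: ✓ (all of [4,5])
Positions where it holds: {0, 1, 2, 3, 4} → 5.

5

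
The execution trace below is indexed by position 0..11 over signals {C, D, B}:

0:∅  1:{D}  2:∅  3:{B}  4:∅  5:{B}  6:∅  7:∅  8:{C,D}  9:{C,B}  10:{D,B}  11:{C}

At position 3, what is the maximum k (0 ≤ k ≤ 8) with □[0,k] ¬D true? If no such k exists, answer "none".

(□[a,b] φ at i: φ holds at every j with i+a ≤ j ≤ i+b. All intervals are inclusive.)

¬D must hold from j=3 onward; find where it first fails.
  j=3: holds
  j=4: holds
  j=5: holds
  j=6: holds
  j=7: holds
  j=8: fails
Holds on [3,7], so largest k = 4.

4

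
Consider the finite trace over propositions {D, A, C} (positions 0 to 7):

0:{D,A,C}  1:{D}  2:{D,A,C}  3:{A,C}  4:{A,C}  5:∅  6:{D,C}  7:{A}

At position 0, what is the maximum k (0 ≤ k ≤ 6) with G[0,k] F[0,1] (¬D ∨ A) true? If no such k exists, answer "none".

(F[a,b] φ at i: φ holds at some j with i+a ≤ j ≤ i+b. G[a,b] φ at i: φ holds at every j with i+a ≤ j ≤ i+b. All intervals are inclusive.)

6

F[0,1] (¬D ∨ A) must hold from j=0 onward; find where it first fails.
  j=0: holds
  j=1: holds
  j=2: holds
  j=3: holds
  j=4: holds
  j=5: holds
  j=6: holds
Holds through j=6; largest k = 6.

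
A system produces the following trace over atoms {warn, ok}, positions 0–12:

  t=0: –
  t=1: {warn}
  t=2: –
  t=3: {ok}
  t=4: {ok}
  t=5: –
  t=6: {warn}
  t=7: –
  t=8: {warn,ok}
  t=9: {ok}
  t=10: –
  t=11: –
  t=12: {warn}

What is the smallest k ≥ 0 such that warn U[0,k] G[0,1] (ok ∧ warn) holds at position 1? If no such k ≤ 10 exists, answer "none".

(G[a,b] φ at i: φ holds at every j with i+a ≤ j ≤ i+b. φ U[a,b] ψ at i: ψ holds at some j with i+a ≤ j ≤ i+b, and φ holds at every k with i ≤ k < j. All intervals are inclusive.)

none

Need earliest j ≥ 1 with G[0,1] (ok ∧ warn), and warn at every k in [1,j-1].
  j=1: rhs fails.
  j=2: rhs fails.
  j=3: rhs fails.
  j=4: rhs fails.
  j=5: rhs fails.
  j=6: rhs fails.
  j=7: rhs fails.
  j=8: rhs fails.
  j=9: rhs fails.
  j=10: rhs fails.
  j=11: rhs fails.
No witness within the range → none.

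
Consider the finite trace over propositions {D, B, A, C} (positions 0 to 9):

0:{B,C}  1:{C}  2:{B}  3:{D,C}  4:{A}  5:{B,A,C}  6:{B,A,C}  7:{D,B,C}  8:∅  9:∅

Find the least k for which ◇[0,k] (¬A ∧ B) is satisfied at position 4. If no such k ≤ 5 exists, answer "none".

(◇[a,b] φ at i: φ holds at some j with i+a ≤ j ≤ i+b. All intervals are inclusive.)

3

Scan j = 4,5,… for (¬A ∧ B):
  j=4: fails
  j=5: fails
  j=6: fails
  j=7: holds
First hit at j=7, so smallest k = 7-4 = 3.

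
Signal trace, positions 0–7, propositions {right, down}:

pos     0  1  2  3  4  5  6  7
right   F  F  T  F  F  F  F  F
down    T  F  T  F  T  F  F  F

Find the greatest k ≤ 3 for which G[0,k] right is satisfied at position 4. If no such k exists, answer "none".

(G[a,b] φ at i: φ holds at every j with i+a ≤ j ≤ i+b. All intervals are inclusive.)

none

right must hold from j=4 onward; find where it first fails.
  j=4: fails → no k works.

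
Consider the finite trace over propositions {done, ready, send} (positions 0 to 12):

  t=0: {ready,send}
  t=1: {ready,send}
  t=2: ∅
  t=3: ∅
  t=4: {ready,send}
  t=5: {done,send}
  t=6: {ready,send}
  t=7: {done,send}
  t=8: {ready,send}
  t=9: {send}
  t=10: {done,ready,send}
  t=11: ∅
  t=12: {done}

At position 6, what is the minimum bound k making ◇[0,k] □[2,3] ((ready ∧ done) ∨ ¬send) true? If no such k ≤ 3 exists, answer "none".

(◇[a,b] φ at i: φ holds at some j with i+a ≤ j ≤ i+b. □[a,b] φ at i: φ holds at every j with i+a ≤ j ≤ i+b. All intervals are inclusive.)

2

Scan j = 6,7,… for □[2,3] ((ready ∧ done) ∨ ¬send):
  j=6: fails
  j=7: fails
  j=8: holds
First hit at j=8, so smallest k = 8-6 = 2.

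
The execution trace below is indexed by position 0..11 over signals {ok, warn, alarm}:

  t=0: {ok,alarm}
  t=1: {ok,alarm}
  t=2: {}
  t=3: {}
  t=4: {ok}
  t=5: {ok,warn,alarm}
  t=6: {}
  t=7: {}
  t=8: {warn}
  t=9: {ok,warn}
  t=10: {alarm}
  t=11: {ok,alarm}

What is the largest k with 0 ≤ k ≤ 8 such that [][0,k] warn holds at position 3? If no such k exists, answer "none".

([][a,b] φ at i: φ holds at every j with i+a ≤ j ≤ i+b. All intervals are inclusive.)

warn must hold from j=3 onward; find where it first fails.
  j=3: fails → no k works.

none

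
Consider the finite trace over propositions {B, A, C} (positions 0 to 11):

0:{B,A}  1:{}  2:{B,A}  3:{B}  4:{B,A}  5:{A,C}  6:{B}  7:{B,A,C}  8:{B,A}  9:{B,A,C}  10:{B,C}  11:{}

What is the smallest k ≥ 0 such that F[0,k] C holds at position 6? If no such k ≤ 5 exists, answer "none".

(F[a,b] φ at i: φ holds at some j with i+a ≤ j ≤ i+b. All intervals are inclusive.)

1

Scan j = 6,7,… for C:
  j=6: fails
  j=7: holds
First hit at j=7, so smallest k = 7-6 = 1.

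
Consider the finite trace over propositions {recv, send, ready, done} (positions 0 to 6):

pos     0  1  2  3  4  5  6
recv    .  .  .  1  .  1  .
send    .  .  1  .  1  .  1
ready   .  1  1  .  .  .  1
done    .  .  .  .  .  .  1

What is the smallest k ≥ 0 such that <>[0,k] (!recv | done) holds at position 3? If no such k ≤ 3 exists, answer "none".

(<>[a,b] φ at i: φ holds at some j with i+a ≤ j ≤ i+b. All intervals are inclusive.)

Scan j = 3,4,… for (!recv | done):
  j=3: fails
  j=4: holds
First hit at j=4, so smallest k = 4-3 = 1.

1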